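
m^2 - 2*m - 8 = (m - 4)*(m + 2)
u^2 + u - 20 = (u - 4)*(u + 5)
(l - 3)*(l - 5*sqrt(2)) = l^2 - 5*sqrt(2)*l - 3*l + 15*sqrt(2)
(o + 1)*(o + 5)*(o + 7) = o^3 + 13*o^2 + 47*o + 35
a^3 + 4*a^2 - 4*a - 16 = (a - 2)*(a + 2)*(a + 4)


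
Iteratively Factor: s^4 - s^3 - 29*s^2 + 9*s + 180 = (s - 3)*(s^3 + 2*s^2 - 23*s - 60) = (s - 5)*(s - 3)*(s^2 + 7*s + 12) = (s - 5)*(s - 3)*(s + 4)*(s + 3)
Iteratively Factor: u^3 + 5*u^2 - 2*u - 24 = (u + 4)*(u^2 + u - 6) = (u - 2)*(u + 4)*(u + 3)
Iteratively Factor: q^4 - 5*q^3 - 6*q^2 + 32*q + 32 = (q + 1)*(q^3 - 6*q^2 + 32) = (q - 4)*(q + 1)*(q^2 - 2*q - 8) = (q - 4)*(q + 1)*(q + 2)*(q - 4)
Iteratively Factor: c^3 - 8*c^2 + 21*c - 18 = (c - 2)*(c^2 - 6*c + 9) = (c - 3)*(c - 2)*(c - 3)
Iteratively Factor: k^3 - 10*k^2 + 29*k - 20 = (k - 4)*(k^2 - 6*k + 5) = (k - 4)*(k - 1)*(k - 5)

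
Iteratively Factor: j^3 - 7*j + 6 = (j - 1)*(j^2 + j - 6) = (j - 2)*(j - 1)*(j + 3)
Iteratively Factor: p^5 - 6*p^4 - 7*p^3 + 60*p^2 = (p + 3)*(p^4 - 9*p^3 + 20*p^2) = (p - 4)*(p + 3)*(p^3 - 5*p^2) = p*(p - 4)*(p + 3)*(p^2 - 5*p) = p^2*(p - 4)*(p + 3)*(p - 5)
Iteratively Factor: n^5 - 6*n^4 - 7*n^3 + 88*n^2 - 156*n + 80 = (n - 2)*(n^4 - 4*n^3 - 15*n^2 + 58*n - 40) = (n - 2)^2*(n^3 - 2*n^2 - 19*n + 20) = (n - 5)*(n - 2)^2*(n^2 + 3*n - 4) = (n - 5)*(n - 2)^2*(n + 4)*(n - 1)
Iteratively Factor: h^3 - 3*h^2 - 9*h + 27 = (h - 3)*(h^2 - 9) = (h - 3)^2*(h + 3)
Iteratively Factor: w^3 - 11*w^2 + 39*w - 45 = (w - 3)*(w^2 - 8*w + 15) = (w - 5)*(w - 3)*(w - 3)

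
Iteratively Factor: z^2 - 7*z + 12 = (z - 3)*(z - 4)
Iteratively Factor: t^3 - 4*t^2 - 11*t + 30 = (t + 3)*(t^2 - 7*t + 10) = (t - 2)*(t + 3)*(t - 5)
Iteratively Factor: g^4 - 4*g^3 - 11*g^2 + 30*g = (g - 2)*(g^3 - 2*g^2 - 15*g) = g*(g - 2)*(g^2 - 2*g - 15) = g*(g - 2)*(g + 3)*(g - 5)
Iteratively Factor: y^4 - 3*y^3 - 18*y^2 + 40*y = (y - 2)*(y^3 - y^2 - 20*y) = y*(y - 2)*(y^2 - y - 20) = y*(y - 2)*(y + 4)*(y - 5)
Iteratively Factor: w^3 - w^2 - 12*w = (w - 4)*(w^2 + 3*w) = w*(w - 4)*(w + 3)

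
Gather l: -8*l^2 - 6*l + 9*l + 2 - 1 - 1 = -8*l^2 + 3*l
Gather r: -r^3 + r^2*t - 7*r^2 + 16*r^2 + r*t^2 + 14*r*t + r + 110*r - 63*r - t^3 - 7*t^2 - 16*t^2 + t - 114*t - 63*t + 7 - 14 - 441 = -r^3 + r^2*(t + 9) + r*(t^2 + 14*t + 48) - t^3 - 23*t^2 - 176*t - 448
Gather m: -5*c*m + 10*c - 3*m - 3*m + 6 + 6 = 10*c + m*(-5*c - 6) + 12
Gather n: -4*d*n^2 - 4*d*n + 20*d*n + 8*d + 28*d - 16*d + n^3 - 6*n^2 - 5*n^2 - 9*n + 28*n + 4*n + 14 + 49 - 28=20*d + n^3 + n^2*(-4*d - 11) + n*(16*d + 23) + 35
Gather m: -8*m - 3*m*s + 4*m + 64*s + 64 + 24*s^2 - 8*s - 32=m*(-3*s - 4) + 24*s^2 + 56*s + 32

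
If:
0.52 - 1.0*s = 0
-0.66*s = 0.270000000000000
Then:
No Solution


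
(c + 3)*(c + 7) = c^2 + 10*c + 21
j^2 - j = j*(j - 1)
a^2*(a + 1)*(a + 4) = a^4 + 5*a^3 + 4*a^2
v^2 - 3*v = v*(v - 3)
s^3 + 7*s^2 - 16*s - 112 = (s - 4)*(s + 4)*(s + 7)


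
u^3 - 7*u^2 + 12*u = u*(u - 4)*(u - 3)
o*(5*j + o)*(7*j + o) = 35*j^2*o + 12*j*o^2 + o^3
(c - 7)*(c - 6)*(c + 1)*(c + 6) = c^4 - 6*c^3 - 43*c^2 + 216*c + 252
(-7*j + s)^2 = 49*j^2 - 14*j*s + s^2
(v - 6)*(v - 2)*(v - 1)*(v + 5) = v^4 - 4*v^3 - 25*v^2 + 88*v - 60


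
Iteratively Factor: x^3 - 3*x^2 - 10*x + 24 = (x - 4)*(x^2 + x - 6) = (x - 4)*(x - 2)*(x + 3)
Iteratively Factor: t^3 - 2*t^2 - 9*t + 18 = (t - 2)*(t^2 - 9) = (t - 2)*(t + 3)*(t - 3)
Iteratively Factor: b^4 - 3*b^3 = (b)*(b^3 - 3*b^2) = b^2*(b^2 - 3*b) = b^3*(b - 3)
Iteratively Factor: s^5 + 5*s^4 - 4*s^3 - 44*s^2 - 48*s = (s + 2)*(s^4 + 3*s^3 - 10*s^2 - 24*s) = (s - 3)*(s + 2)*(s^3 + 6*s^2 + 8*s) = (s - 3)*(s + 2)^2*(s^2 + 4*s) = (s - 3)*(s + 2)^2*(s + 4)*(s)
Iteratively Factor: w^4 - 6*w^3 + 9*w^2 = (w)*(w^3 - 6*w^2 + 9*w) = w*(w - 3)*(w^2 - 3*w) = w^2*(w - 3)*(w - 3)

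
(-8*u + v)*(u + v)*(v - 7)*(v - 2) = -8*u^2*v^2 + 72*u^2*v - 112*u^2 - 7*u*v^3 + 63*u*v^2 - 98*u*v + v^4 - 9*v^3 + 14*v^2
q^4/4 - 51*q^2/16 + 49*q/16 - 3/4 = (q/4 + 1)*(q - 3)*(q - 1/2)^2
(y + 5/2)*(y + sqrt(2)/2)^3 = y^4 + 3*sqrt(2)*y^3/2 + 5*y^3/2 + 3*y^2/2 + 15*sqrt(2)*y^2/4 + sqrt(2)*y/4 + 15*y/4 + 5*sqrt(2)/8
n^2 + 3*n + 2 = (n + 1)*(n + 2)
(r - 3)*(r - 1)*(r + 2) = r^3 - 2*r^2 - 5*r + 6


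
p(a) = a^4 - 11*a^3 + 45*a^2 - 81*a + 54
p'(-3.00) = -756.00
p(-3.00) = 1080.00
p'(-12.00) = -12825.00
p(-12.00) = 47250.00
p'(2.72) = 0.15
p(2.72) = -0.02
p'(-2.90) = -717.09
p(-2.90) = 1006.36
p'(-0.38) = -120.18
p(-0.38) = 91.90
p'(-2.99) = -752.05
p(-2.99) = 1072.46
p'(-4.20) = -1337.47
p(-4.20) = 2314.14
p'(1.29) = -11.23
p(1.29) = 3.55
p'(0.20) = -64.29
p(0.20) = 39.51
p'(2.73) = 0.14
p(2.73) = -0.01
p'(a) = 4*a^3 - 33*a^2 + 90*a - 81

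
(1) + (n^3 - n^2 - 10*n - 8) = n^3 - n^2 - 10*n - 7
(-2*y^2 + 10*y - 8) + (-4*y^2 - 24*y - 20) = -6*y^2 - 14*y - 28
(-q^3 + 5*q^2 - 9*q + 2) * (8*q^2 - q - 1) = -8*q^5 + 41*q^4 - 76*q^3 + 20*q^2 + 7*q - 2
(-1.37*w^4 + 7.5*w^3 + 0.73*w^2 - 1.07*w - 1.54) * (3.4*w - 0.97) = -4.658*w^5 + 26.8289*w^4 - 4.793*w^3 - 4.3461*w^2 - 4.1981*w + 1.4938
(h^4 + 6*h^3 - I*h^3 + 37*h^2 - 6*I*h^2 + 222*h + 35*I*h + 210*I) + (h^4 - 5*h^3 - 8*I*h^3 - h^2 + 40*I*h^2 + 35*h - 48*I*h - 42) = 2*h^4 + h^3 - 9*I*h^3 + 36*h^2 + 34*I*h^2 + 257*h - 13*I*h - 42 + 210*I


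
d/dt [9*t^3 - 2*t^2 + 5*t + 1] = 27*t^2 - 4*t + 5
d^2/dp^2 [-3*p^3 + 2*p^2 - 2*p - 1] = 4 - 18*p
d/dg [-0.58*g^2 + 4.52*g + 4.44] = 4.52 - 1.16*g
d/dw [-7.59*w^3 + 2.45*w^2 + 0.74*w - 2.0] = -22.77*w^2 + 4.9*w + 0.74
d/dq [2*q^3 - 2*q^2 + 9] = 2*q*(3*q - 2)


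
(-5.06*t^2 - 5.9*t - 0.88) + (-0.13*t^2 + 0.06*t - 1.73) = -5.19*t^2 - 5.84*t - 2.61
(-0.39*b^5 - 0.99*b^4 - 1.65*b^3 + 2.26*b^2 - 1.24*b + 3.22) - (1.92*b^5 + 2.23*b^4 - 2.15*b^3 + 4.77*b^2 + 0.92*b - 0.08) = -2.31*b^5 - 3.22*b^4 + 0.5*b^3 - 2.51*b^2 - 2.16*b + 3.3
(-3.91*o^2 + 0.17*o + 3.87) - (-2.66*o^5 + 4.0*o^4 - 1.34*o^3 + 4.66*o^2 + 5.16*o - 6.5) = 2.66*o^5 - 4.0*o^4 + 1.34*o^3 - 8.57*o^2 - 4.99*o + 10.37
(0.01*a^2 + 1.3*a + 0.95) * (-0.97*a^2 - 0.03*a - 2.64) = -0.0097*a^4 - 1.2613*a^3 - 0.9869*a^2 - 3.4605*a - 2.508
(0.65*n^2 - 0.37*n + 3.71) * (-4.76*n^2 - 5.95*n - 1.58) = -3.094*n^4 - 2.1063*n^3 - 16.4851*n^2 - 21.4899*n - 5.8618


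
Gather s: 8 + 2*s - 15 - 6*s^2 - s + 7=-6*s^2 + s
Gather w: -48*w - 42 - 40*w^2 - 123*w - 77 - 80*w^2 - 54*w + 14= -120*w^2 - 225*w - 105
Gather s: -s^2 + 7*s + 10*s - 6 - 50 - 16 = -s^2 + 17*s - 72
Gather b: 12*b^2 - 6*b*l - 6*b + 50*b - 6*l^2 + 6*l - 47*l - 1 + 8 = 12*b^2 + b*(44 - 6*l) - 6*l^2 - 41*l + 7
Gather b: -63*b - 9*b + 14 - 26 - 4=-72*b - 16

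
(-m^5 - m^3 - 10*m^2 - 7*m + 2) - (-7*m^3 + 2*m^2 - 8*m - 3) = -m^5 + 6*m^3 - 12*m^2 + m + 5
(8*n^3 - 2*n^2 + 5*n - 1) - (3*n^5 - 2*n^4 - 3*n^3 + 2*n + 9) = -3*n^5 + 2*n^4 + 11*n^3 - 2*n^2 + 3*n - 10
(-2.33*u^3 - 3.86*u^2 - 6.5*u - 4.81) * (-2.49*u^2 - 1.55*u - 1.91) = 5.8017*u^5 + 13.2229*u^4 + 26.6183*u^3 + 29.4245*u^2 + 19.8705*u + 9.1871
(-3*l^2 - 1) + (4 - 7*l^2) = 3 - 10*l^2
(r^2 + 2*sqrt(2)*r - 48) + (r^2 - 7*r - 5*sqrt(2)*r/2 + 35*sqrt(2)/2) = 2*r^2 - 7*r - sqrt(2)*r/2 - 48 + 35*sqrt(2)/2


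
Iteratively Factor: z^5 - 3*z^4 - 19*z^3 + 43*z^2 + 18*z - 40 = (z - 1)*(z^4 - 2*z^3 - 21*z^2 + 22*z + 40) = (z - 1)*(z + 1)*(z^3 - 3*z^2 - 18*z + 40) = (z - 1)*(z + 1)*(z + 4)*(z^2 - 7*z + 10) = (z - 5)*(z - 1)*(z + 1)*(z + 4)*(z - 2)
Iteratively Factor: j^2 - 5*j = (j)*(j - 5)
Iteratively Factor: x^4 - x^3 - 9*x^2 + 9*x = (x)*(x^3 - x^2 - 9*x + 9) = x*(x - 1)*(x^2 - 9) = x*(x - 1)*(x + 3)*(x - 3)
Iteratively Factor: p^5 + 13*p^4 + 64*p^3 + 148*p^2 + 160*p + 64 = (p + 4)*(p^4 + 9*p^3 + 28*p^2 + 36*p + 16) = (p + 2)*(p + 4)*(p^3 + 7*p^2 + 14*p + 8) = (p + 1)*(p + 2)*(p + 4)*(p^2 + 6*p + 8) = (p + 1)*(p + 2)^2*(p + 4)*(p + 4)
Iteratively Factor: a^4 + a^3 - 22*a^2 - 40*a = (a + 4)*(a^3 - 3*a^2 - 10*a) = (a - 5)*(a + 4)*(a^2 + 2*a) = a*(a - 5)*(a + 4)*(a + 2)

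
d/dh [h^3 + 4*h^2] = h*(3*h + 8)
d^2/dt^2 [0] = 0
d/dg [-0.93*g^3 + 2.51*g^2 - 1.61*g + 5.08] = -2.79*g^2 + 5.02*g - 1.61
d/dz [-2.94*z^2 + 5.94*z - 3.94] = 5.94 - 5.88*z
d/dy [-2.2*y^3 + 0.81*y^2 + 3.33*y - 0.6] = -6.6*y^2 + 1.62*y + 3.33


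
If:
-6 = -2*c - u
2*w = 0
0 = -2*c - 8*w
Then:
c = 0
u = 6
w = 0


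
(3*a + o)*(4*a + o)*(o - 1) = 12*a^2*o - 12*a^2 + 7*a*o^2 - 7*a*o + o^3 - o^2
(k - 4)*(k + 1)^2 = k^3 - 2*k^2 - 7*k - 4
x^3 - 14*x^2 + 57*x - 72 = (x - 8)*(x - 3)^2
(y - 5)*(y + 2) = y^2 - 3*y - 10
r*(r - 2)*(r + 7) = r^3 + 5*r^2 - 14*r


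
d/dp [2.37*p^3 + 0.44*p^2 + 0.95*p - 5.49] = 7.11*p^2 + 0.88*p + 0.95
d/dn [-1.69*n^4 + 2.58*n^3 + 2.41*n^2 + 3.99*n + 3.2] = -6.76*n^3 + 7.74*n^2 + 4.82*n + 3.99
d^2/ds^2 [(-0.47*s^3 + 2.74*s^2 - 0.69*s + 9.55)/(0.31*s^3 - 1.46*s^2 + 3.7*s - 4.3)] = (1.11022302462516e-16*s^7 + 0.101184000000002*s^6 + 2.836686*s^5 - 13.487976*s^4 + 3.25353200000006*s^3 + 118.48242*s^2 - 259.30458*s + 220.9386)/(0.029791*s^9 - 0.420918*s^8 + 3.049098*s^7 - 14.399546*s^6 + 48.06954*s^5 - 117.05244*s^4 + 207.2203*s^3 - 257.5872*s^2 + 205.239*s - 79.507)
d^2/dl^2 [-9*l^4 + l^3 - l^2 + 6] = -108*l^2 + 6*l - 2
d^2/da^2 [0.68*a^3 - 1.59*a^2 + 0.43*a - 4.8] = 4.08*a - 3.18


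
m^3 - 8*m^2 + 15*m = m*(m - 5)*(m - 3)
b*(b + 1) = b^2 + b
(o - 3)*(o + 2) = o^2 - o - 6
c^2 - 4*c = c*(c - 4)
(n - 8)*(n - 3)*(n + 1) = n^3 - 10*n^2 + 13*n + 24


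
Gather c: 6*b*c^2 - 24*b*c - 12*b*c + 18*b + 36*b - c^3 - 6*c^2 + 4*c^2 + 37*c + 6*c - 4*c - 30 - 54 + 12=54*b - c^3 + c^2*(6*b - 2) + c*(39 - 36*b) - 72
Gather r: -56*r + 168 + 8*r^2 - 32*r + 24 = 8*r^2 - 88*r + 192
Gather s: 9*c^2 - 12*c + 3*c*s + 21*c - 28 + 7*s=9*c^2 + 9*c + s*(3*c + 7) - 28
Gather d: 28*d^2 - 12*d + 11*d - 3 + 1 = 28*d^2 - d - 2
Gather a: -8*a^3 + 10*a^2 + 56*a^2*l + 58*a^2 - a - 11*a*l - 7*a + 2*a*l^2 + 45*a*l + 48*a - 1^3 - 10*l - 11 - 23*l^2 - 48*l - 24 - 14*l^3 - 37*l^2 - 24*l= -8*a^3 + a^2*(56*l + 68) + a*(2*l^2 + 34*l + 40) - 14*l^3 - 60*l^2 - 82*l - 36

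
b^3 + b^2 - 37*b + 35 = (b - 5)*(b - 1)*(b + 7)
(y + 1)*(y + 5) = y^2 + 6*y + 5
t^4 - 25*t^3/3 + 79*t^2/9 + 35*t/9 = t*(t - 7)*(t - 5/3)*(t + 1/3)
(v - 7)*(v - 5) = v^2 - 12*v + 35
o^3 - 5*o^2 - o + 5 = (o - 5)*(o - 1)*(o + 1)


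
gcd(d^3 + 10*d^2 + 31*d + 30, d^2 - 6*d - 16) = d + 2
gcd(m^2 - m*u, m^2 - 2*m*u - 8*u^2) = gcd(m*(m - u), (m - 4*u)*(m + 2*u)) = 1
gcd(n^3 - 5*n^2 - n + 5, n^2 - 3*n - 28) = 1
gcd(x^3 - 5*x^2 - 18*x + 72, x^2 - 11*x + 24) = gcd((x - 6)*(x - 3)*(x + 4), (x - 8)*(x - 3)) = x - 3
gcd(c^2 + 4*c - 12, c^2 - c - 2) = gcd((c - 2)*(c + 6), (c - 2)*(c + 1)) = c - 2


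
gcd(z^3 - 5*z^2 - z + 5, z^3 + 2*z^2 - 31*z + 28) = z - 1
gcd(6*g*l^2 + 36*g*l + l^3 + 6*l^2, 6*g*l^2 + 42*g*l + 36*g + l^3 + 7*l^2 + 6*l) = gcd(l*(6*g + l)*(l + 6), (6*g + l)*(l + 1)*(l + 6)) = 6*g*l + 36*g + l^2 + 6*l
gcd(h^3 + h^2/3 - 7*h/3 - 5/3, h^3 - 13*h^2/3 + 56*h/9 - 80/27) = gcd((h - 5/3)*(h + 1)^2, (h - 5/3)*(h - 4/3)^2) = h - 5/3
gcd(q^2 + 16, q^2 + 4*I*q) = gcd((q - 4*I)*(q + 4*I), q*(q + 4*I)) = q + 4*I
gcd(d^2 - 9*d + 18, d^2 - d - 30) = d - 6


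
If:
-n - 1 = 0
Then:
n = -1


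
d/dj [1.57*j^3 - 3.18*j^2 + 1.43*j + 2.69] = 4.71*j^2 - 6.36*j + 1.43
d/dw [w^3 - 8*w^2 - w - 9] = 3*w^2 - 16*w - 1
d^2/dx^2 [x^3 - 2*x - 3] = 6*x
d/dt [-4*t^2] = -8*t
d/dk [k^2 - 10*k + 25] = 2*k - 10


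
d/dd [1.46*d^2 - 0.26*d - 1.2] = 2.92*d - 0.26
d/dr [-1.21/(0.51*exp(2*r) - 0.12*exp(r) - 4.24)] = (1.2342*exp(r) - 0.1452)*exp(r)/(-0.51*exp(2*r) + 0.12*exp(r) + 4.24)^2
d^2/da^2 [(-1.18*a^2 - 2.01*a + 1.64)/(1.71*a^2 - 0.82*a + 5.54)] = (-15.064074*a^3 + 95.844816*a^2 + 100.451556*a - 119.561512)/(5.000211*a^6 - 7.193286*a^5 + 52.047954*a^4 - 47.160496*a^3 + 168.623196*a^2 - 75.501336*a + 170.031464)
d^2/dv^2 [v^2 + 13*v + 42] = 2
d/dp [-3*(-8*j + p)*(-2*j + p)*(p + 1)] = -48*j^2 + 60*j*p + 30*j - 9*p^2 - 6*p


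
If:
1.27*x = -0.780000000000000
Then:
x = -0.61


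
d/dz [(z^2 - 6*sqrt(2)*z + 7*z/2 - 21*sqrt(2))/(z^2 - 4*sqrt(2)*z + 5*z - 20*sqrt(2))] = (3*z^2 + 4*sqrt(2)*z^2 + 4*sqrt(2)*z + 70*sqrt(2) + 144)/(2*(z^4 - 8*sqrt(2)*z^3 + 10*z^3 - 80*sqrt(2)*z^2 + 57*z^2 - 200*sqrt(2)*z + 320*z + 800))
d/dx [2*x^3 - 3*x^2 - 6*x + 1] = 6*x^2 - 6*x - 6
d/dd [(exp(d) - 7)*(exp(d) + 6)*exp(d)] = (3*exp(2*d) - 2*exp(d) - 42)*exp(d)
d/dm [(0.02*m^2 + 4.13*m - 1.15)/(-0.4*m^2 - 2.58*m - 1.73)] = (1.6004*m^2 - 0.9892*m - 10.1119)/(0.16*m^4 + 2.064*m^3 + 8.0404*m^2 + 8.9268*m + 2.9929)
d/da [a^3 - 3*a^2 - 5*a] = 3*a^2 - 6*a - 5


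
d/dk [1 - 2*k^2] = -4*k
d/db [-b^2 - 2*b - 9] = -2*b - 2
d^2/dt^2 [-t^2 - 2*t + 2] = -2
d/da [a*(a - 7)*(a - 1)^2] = 4*a^3 - 27*a^2 + 30*a - 7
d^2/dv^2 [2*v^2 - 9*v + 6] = 4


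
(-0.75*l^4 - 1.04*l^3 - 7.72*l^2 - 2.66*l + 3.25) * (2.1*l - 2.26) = -1.575*l^5 - 0.489*l^4 - 13.8616*l^3 + 11.8612*l^2 + 12.8366*l - 7.345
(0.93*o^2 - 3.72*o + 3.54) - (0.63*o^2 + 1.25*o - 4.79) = 0.3*o^2 - 4.97*o + 8.33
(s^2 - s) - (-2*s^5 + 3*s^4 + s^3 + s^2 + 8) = 2*s^5 - 3*s^4 - s^3 - s - 8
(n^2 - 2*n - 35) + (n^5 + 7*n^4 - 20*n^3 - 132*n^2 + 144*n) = n^5 + 7*n^4 - 20*n^3 - 131*n^2 + 142*n - 35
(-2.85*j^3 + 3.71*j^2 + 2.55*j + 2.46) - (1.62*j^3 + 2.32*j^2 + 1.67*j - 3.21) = -4.47*j^3 + 1.39*j^2 + 0.88*j + 5.67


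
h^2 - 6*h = h*(h - 6)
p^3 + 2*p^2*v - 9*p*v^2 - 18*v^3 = (p - 3*v)*(p + 2*v)*(p + 3*v)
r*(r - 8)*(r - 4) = r^3 - 12*r^2 + 32*r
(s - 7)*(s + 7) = s^2 - 49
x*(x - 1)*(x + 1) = x^3 - x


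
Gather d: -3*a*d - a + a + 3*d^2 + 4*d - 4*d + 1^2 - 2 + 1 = -3*a*d + 3*d^2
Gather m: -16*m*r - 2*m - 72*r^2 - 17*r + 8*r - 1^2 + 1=m*(-16*r - 2) - 72*r^2 - 9*r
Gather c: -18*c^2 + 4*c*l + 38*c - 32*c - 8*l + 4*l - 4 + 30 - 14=-18*c^2 + c*(4*l + 6) - 4*l + 12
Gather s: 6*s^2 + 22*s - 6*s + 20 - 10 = 6*s^2 + 16*s + 10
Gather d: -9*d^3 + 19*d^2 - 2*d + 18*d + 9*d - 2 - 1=-9*d^3 + 19*d^2 + 25*d - 3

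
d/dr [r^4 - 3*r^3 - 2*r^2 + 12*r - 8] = 4*r^3 - 9*r^2 - 4*r + 12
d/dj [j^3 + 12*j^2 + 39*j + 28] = 3*j^2 + 24*j + 39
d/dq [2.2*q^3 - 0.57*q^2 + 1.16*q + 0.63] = 6.6*q^2 - 1.14*q + 1.16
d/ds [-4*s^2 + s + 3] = 1 - 8*s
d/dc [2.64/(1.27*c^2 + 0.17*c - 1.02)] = (-6.7056*c - 0.4488)/(1.27*c^2 + 0.17*c - 1.02)^2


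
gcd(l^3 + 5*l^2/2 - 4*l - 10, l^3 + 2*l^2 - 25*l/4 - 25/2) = l^2 + 9*l/2 + 5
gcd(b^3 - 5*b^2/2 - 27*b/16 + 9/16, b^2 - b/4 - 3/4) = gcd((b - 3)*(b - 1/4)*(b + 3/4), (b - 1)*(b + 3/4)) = b + 3/4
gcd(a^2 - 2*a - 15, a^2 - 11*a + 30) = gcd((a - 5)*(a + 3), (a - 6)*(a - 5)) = a - 5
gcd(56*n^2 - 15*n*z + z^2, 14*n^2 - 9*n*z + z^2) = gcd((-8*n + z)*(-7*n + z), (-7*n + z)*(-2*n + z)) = -7*n + z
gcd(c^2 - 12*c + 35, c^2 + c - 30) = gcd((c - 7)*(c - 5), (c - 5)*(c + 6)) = c - 5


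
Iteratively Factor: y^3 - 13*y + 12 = (y + 4)*(y^2 - 4*y + 3) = (y - 3)*(y + 4)*(y - 1)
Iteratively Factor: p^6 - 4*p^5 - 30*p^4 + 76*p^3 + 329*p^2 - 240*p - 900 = (p + 3)*(p^5 - 7*p^4 - 9*p^3 + 103*p^2 + 20*p - 300) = (p + 2)*(p + 3)*(p^4 - 9*p^3 + 9*p^2 + 85*p - 150) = (p - 2)*(p + 2)*(p + 3)*(p^3 - 7*p^2 - 5*p + 75) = (p - 5)*(p - 2)*(p + 2)*(p + 3)*(p^2 - 2*p - 15) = (p - 5)*(p - 2)*(p + 2)*(p + 3)^2*(p - 5)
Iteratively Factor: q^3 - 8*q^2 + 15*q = (q - 3)*(q^2 - 5*q) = q*(q - 3)*(q - 5)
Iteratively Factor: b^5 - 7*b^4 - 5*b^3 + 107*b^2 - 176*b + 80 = (b - 1)*(b^4 - 6*b^3 - 11*b^2 + 96*b - 80) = (b - 1)^2*(b^3 - 5*b^2 - 16*b + 80) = (b - 4)*(b - 1)^2*(b^2 - b - 20) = (b - 5)*(b - 4)*(b - 1)^2*(b + 4)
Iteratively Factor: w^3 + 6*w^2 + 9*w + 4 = (w + 1)*(w^2 + 5*w + 4) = (w + 1)^2*(w + 4)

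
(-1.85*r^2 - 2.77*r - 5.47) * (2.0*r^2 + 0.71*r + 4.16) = -3.7*r^4 - 6.8535*r^3 - 20.6027*r^2 - 15.4069*r - 22.7552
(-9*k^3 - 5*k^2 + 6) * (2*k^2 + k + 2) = -18*k^5 - 19*k^4 - 23*k^3 + 2*k^2 + 6*k + 12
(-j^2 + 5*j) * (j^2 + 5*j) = -j^4 + 25*j^2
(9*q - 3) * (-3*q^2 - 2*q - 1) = -27*q^3 - 9*q^2 - 3*q + 3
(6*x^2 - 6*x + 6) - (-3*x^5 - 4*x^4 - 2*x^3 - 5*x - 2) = 3*x^5 + 4*x^4 + 2*x^3 + 6*x^2 - x + 8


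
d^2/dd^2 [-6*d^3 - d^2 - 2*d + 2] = -36*d - 2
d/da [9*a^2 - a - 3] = 18*a - 1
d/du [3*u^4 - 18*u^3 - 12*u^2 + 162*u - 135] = 12*u^3 - 54*u^2 - 24*u + 162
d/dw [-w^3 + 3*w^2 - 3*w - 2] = -3*w^2 + 6*w - 3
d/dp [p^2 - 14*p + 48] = 2*p - 14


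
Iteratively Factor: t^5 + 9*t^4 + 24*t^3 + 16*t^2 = (t)*(t^4 + 9*t^3 + 24*t^2 + 16*t) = t*(t + 4)*(t^3 + 5*t^2 + 4*t) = t*(t + 4)^2*(t^2 + t) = t^2*(t + 4)^2*(t + 1)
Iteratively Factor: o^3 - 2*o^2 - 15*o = (o)*(o^2 - 2*o - 15) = o*(o - 5)*(o + 3)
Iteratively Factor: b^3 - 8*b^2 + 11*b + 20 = (b - 4)*(b^2 - 4*b - 5) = (b - 5)*(b - 4)*(b + 1)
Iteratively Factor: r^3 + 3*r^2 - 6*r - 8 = (r + 1)*(r^2 + 2*r - 8) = (r + 1)*(r + 4)*(r - 2)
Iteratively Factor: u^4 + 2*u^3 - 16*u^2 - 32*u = (u + 2)*(u^3 - 16*u) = (u + 2)*(u + 4)*(u^2 - 4*u) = u*(u + 2)*(u + 4)*(u - 4)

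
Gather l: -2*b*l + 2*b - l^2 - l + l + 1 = -2*b*l + 2*b - l^2 + 1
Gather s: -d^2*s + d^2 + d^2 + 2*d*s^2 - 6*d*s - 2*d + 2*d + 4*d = 2*d^2 + 2*d*s^2 + 4*d + s*(-d^2 - 6*d)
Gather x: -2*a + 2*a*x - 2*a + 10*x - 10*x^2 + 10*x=-4*a - 10*x^2 + x*(2*a + 20)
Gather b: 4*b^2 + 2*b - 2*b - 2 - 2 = 4*b^2 - 4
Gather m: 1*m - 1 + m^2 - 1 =m^2 + m - 2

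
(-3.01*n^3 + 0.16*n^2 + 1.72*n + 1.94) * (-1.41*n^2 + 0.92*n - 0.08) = 4.2441*n^5 - 2.9948*n^4 - 2.0372*n^3 - 1.1658*n^2 + 1.6472*n - 0.1552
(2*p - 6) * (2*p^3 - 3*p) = 4*p^4 - 12*p^3 - 6*p^2 + 18*p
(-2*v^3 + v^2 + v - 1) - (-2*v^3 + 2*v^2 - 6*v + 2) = -v^2 + 7*v - 3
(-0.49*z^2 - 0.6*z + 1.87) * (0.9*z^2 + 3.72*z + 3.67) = -0.441*z^4 - 2.3628*z^3 - 2.3473*z^2 + 4.7544*z + 6.8629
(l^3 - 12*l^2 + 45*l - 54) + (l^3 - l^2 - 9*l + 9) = 2*l^3 - 13*l^2 + 36*l - 45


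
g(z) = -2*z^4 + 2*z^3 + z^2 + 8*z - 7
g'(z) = -8*z^3 + 6*z^2 + 2*z + 8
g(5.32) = -1237.05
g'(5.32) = -1016.10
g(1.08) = 2.60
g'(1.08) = 7.08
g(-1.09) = -19.95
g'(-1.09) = 23.31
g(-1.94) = -61.69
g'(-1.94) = 85.11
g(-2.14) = -81.09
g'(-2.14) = 109.60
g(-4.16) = -765.92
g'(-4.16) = 679.44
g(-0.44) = -10.57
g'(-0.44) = 8.96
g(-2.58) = -143.95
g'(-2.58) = 180.17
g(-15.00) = -107902.00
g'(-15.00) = 28328.00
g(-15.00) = -107902.00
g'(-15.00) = 28328.00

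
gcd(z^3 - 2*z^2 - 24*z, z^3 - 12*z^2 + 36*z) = z^2 - 6*z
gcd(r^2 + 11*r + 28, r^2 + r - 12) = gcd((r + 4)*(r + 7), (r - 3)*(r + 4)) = r + 4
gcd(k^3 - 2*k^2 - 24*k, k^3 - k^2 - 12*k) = k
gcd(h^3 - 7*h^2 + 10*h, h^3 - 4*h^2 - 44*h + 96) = h - 2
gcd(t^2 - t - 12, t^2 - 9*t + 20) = t - 4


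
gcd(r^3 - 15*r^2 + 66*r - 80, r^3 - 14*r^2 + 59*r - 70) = r^2 - 7*r + 10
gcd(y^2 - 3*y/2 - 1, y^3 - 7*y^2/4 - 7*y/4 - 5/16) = y + 1/2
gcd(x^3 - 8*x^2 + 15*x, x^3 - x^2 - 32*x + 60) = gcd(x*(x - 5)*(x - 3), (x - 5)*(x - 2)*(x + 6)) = x - 5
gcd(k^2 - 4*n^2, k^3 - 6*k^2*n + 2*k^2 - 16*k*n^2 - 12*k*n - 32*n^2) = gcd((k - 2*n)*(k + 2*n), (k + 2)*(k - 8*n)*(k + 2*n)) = k + 2*n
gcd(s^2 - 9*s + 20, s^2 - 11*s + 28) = s - 4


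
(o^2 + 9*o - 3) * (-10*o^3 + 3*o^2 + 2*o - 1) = -10*o^5 - 87*o^4 + 59*o^3 + 8*o^2 - 15*o + 3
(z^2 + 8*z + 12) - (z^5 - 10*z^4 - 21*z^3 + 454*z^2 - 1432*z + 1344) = -z^5 + 10*z^4 + 21*z^3 - 453*z^2 + 1440*z - 1332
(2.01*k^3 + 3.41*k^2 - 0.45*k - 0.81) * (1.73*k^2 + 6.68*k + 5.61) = 3.4773*k^5 + 19.3261*k^4 + 33.2764*k^3 + 14.7228*k^2 - 7.9353*k - 4.5441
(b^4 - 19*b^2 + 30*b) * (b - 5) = b^5 - 5*b^4 - 19*b^3 + 125*b^2 - 150*b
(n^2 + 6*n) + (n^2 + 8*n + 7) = 2*n^2 + 14*n + 7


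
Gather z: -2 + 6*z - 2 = 6*z - 4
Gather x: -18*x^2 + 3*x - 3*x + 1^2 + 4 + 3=8 - 18*x^2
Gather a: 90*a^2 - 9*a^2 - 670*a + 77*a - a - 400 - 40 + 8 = 81*a^2 - 594*a - 432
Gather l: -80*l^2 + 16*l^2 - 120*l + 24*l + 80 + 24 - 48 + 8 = -64*l^2 - 96*l + 64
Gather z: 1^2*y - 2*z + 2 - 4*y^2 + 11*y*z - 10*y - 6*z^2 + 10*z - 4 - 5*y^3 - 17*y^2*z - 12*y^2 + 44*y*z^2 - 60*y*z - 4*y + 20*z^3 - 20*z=-5*y^3 - 16*y^2 - 13*y + 20*z^3 + z^2*(44*y - 6) + z*(-17*y^2 - 49*y - 12) - 2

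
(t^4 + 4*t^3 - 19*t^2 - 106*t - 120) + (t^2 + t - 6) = t^4 + 4*t^3 - 18*t^2 - 105*t - 126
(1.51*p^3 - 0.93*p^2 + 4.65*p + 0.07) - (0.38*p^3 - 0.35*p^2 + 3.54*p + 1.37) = 1.13*p^3 - 0.58*p^2 + 1.11*p - 1.3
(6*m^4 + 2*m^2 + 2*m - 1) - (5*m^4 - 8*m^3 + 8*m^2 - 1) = m^4 + 8*m^3 - 6*m^2 + 2*m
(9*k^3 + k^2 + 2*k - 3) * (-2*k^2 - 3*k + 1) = -18*k^5 - 29*k^4 + 2*k^3 + k^2 + 11*k - 3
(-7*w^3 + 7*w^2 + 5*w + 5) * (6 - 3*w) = 21*w^4 - 63*w^3 + 27*w^2 + 15*w + 30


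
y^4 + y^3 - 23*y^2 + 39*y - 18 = (y - 3)*(y - 1)^2*(y + 6)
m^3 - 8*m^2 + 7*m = m*(m - 7)*(m - 1)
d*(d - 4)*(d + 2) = d^3 - 2*d^2 - 8*d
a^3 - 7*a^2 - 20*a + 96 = (a - 8)*(a - 3)*(a + 4)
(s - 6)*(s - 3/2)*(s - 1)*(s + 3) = s^4 - 11*s^3/2 - 9*s^2 + 81*s/2 - 27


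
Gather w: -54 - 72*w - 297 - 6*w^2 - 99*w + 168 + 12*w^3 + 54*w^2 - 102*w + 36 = 12*w^3 + 48*w^2 - 273*w - 147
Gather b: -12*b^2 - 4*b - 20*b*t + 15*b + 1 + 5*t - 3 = -12*b^2 + b*(11 - 20*t) + 5*t - 2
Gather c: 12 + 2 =14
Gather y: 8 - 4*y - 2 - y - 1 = 5 - 5*y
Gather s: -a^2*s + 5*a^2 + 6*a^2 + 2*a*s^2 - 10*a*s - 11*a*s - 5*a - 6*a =11*a^2 + 2*a*s^2 - 11*a + s*(-a^2 - 21*a)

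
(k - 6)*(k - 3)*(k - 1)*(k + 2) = k^4 - 8*k^3 + 7*k^2 + 36*k - 36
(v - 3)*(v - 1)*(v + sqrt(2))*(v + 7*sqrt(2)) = v^4 - 4*v^3 + 8*sqrt(2)*v^3 - 32*sqrt(2)*v^2 + 17*v^2 - 56*v + 24*sqrt(2)*v + 42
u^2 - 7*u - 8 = (u - 8)*(u + 1)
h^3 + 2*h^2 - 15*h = h*(h - 3)*(h + 5)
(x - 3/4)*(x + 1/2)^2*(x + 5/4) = x^4 + 3*x^3/2 - 3*x^2/16 - 13*x/16 - 15/64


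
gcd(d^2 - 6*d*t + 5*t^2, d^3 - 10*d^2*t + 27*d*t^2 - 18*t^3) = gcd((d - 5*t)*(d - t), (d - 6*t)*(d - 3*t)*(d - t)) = -d + t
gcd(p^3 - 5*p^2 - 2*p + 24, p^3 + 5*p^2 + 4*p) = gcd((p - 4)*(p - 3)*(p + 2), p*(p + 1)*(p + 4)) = 1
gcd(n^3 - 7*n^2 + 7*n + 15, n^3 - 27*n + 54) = n - 3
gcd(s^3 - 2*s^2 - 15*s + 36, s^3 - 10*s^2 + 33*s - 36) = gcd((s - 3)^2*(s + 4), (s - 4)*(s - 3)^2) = s^2 - 6*s + 9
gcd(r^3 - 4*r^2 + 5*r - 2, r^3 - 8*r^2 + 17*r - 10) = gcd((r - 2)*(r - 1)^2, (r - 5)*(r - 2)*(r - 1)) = r^2 - 3*r + 2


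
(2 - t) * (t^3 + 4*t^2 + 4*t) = -t^4 - 2*t^3 + 4*t^2 + 8*t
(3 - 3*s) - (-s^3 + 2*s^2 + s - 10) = s^3 - 2*s^2 - 4*s + 13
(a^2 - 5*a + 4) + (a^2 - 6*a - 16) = 2*a^2 - 11*a - 12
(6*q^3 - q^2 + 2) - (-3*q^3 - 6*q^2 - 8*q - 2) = 9*q^3 + 5*q^2 + 8*q + 4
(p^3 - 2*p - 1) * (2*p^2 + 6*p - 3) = 2*p^5 + 6*p^4 - 7*p^3 - 14*p^2 + 3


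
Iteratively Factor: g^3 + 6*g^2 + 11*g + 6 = (g + 1)*(g^2 + 5*g + 6) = (g + 1)*(g + 3)*(g + 2)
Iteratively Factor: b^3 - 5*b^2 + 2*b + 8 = (b + 1)*(b^2 - 6*b + 8) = (b - 2)*(b + 1)*(b - 4)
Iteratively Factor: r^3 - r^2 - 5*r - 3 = (r + 1)*(r^2 - 2*r - 3) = (r + 1)^2*(r - 3)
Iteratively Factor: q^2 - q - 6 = (q + 2)*(q - 3)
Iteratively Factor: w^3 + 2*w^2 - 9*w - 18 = (w + 2)*(w^2 - 9) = (w - 3)*(w + 2)*(w + 3)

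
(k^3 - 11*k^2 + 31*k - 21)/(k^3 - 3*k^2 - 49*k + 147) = (k - 1)/(k + 7)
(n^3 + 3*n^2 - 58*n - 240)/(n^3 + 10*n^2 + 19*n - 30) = (n - 8)/(n - 1)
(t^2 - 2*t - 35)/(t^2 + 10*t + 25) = (t - 7)/(t + 5)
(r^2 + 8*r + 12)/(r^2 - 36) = (r + 2)/(r - 6)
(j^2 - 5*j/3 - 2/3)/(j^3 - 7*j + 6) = (j + 1/3)/(j^2 + 2*j - 3)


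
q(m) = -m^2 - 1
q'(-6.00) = 12.00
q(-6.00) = -37.00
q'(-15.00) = 30.00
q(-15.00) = -226.00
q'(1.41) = -2.82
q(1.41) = -2.99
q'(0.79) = -1.58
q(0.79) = -1.62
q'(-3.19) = 6.38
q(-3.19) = -11.18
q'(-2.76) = 5.52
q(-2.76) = -8.62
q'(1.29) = -2.58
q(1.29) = -2.66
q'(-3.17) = 6.34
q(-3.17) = -11.05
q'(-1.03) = 2.06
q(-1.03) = -2.06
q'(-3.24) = 6.48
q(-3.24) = -11.50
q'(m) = -2*m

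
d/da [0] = 0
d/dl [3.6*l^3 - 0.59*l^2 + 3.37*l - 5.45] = 10.8*l^2 - 1.18*l + 3.37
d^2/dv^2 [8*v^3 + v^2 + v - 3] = 48*v + 2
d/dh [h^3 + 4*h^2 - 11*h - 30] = 3*h^2 + 8*h - 11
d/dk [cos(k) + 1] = -sin(k)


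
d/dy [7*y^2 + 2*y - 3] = 14*y + 2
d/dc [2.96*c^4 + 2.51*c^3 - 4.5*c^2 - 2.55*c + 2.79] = 11.84*c^3 + 7.53*c^2 - 9.0*c - 2.55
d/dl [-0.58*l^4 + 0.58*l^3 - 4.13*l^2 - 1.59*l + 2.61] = -2.32*l^3 + 1.74*l^2 - 8.26*l - 1.59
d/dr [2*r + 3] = 2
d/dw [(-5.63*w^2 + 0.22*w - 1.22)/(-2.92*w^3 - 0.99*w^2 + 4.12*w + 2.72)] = (-16.4396*w^4 + 1.2848*w^3 - 33.665*w^2 - 33.0428*w + 5.6248)/(8.5264*w^6 + 5.7816*w^5 - 23.0807*w^4 - 24.0424*w^3 + 11.5888*w^2 + 22.4128*w + 7.3984)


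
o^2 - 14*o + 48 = (o - 8)*(o - 6)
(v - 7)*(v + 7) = v^2 - 49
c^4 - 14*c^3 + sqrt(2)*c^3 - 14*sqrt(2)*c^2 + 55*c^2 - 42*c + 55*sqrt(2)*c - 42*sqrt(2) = (c - 7)*(c - 6)*(c - 1)*(c + sqrt(2))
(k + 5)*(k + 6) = k^2 + 11*k + 30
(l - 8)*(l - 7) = l^2 - 15*l + 56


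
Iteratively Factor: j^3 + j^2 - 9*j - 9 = (j - 3)*(j^2 + 4*j + 3) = (j - 3)*(j + 1)*(j + 3)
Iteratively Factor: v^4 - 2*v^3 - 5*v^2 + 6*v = (v - 3)*(v^3 + v^2 - 2*v) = v*(v - 3)*(v^2 + v - 2) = v*(v - 3)*(v + 2)*(v - 1)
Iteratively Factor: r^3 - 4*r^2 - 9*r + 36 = (r - 4)*(r^2 - 9) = (r - 4)*(r + 3)*(r - 3)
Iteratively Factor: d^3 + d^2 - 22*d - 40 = (d + 4)*(d^2 - 3*d - 10) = (d - 5)*(d + 4)*(d + 2)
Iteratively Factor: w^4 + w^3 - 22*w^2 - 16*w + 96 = (w - 2)*(w^3 + 3*w^2 - 16*w - 48) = (w - 2)*(w + 3)*(w^2 - 16) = (w - 4)*(w - 2)*(w + 3)*(w + 4)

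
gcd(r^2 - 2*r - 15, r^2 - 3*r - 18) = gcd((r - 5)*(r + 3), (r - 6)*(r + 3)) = r + 3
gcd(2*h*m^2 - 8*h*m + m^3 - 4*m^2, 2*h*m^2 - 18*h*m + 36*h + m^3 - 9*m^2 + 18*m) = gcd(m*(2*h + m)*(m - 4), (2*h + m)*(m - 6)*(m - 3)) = 2*h + m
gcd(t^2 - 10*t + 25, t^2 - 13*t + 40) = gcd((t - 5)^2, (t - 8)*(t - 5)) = t - 5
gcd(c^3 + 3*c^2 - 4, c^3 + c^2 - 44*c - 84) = c + 2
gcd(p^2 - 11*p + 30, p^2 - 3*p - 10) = p - 5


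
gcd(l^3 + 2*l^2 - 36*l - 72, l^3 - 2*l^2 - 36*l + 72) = l^2 - 36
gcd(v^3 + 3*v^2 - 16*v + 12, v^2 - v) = v - 1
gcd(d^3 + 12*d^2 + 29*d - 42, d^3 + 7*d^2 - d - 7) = d^2 + 6*d - 7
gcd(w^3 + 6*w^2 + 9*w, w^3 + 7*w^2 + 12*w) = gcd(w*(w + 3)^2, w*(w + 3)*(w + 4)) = w^2 + 3*w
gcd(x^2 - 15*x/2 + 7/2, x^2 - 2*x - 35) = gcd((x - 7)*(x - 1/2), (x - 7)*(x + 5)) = x - 7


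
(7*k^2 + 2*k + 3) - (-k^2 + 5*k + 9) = 8*k^2 - 3*k - 6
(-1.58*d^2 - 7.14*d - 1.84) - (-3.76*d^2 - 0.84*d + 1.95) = 2.18*d^2 - 6.3*d - 3.79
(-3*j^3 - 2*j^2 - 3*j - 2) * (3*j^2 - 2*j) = -9*j^5 - 5*j^3 + 4*j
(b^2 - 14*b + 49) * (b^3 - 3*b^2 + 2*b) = b^5 - 17*b^4 + 93*b^3 - 175*b^2 + 98*b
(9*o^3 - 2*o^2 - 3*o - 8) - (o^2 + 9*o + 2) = 9*o^3 - 3*o^2 - 12*o - 10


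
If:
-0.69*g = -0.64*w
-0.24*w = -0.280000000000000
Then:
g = 1.08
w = 1.17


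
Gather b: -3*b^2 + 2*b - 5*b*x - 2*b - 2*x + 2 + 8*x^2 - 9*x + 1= -3*b^2 - 5*b*x + 8*x^2 - 11*x + 3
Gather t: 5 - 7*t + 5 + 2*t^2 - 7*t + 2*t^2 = 4*t^2 - 14*t + 10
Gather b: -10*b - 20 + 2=-10*b - 18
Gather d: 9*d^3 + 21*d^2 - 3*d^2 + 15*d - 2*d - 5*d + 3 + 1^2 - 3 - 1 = 9*d^3 + 18*d^2 + 8*d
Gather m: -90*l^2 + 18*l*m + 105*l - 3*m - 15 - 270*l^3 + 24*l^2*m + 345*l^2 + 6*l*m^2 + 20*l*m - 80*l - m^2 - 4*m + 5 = -270*l^3 + 255*l^2 + 25*l + m^2*(6*l - 1) + m*(24*l^2 + 38*l - 7) - 10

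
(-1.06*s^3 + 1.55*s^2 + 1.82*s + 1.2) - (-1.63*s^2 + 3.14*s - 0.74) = -1.06*s^3 + 3.18*s^2 - 1.32*s + 1.94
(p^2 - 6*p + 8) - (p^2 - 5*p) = 8 - p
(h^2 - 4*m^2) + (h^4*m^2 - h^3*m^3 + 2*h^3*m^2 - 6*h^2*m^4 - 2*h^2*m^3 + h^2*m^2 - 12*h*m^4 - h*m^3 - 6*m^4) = h^4*m^2 - h^3*m^3 + 2*h^3*m^2 - 6*h^2*m^4 - 2*h^2*m^3 + h^2*m^2 + h^2 - 12*h*m^4 - h*m^3 - 6*m^4 - 4*m^2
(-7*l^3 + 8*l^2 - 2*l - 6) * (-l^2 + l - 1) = 7*l^5 - 15*l^4 + 17*l^3 - 4*l^2 - 4*l + 6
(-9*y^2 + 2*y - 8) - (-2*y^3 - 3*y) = 2*y^3 - 9*y^2 + 5*y - 8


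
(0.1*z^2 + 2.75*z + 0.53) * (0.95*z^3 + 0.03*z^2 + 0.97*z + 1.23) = 0.095*z^5 + 2.6155*z^4 + 0.683*z^3 + 2.8064*z^2 + 3.8966*z + 0.6519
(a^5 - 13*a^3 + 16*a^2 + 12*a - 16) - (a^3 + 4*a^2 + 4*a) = a^5 - 14*a^3 + 12*a^2 + 8*a - 16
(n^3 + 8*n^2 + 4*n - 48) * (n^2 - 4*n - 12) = n^5 + 4*n^4 - 40*n^3 - 160*n^2 + 144*n + 576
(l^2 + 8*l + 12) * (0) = 0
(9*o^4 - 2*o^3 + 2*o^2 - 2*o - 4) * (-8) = -72*o^4 + 16*o^3 - 16*o^2 + 16*o + 32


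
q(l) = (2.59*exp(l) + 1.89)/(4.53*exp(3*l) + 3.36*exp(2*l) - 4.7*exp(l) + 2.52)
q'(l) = (2.59*exp(l) + 1.89)*(-13.59*exp(3*l) - 6.72*exp(2*l) + 4.7*exp(l))/(4.53*exp(3*l) + 3.36*exp(2*l) - 4.7*exp(l) + 2.52)^2 + 2.59*exp(l)/(4.53*exp(3*l) + 3.36*exp(2*l) - 4.7*exp(l) + 2.52) = (-23.4654*exp(3*l) - 34.3875*exp(2*l) - 12.7008*exp(l) + 15.4098)*exp(l)/(20.5209*exp(6*l) + 30.4416*exp(5*l) - 31.2924*exp(4*l) - 8.7528*exp(3*l) + 39.0244*exp(2*l) - 23.688*exp(l) + 6.3504)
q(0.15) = 0.56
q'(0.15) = -1.27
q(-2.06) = 1.12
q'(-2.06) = 0.43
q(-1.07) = 1.87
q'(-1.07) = 0.94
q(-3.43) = 0.83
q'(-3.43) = 0.09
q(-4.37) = 0.78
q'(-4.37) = 0.03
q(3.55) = 0.00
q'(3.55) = -0.00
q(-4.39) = 0.78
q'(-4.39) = 0.03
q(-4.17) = 0.79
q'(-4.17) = 0.04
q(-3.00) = 0.88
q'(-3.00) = 0.14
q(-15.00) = 0.75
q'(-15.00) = 0.00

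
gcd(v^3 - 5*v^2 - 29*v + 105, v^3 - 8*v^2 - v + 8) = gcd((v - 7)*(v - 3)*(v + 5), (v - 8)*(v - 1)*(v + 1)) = 1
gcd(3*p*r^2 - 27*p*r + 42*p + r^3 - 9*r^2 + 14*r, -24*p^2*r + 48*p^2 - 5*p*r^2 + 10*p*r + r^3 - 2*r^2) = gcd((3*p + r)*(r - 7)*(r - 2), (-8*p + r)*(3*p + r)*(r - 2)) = 3*p*r - 6*p + r^2 - 2*r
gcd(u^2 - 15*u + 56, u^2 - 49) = u - 7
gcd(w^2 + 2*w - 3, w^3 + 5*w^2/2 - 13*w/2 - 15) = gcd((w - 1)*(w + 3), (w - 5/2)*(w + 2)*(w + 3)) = w + 3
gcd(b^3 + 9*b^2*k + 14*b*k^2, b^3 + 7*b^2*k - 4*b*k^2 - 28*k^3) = b^2 + 9*b*k + 14*k^2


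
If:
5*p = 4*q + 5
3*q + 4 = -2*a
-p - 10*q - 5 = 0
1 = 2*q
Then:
No Solution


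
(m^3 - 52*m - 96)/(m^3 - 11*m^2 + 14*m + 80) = (m + 6)/(m - 5)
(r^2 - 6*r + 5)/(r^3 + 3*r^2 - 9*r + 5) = (r - 5)/(r^2 + 4*r - 5)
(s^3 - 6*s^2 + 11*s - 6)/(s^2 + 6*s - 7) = (s^2 - 5*s + 6)/(s + 7)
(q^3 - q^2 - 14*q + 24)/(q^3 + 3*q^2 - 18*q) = (q^2 + 2*q - 8)/(q*(q + 6))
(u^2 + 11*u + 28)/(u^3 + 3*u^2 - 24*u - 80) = (u + 7)/(u^2 - u - 20)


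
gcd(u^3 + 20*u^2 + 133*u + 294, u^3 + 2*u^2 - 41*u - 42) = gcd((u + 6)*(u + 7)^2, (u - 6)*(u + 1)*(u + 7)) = u + 7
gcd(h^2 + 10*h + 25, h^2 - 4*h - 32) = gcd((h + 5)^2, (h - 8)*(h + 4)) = 1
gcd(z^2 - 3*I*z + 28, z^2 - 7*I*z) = z - 7*I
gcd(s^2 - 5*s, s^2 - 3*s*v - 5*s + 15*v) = s - 5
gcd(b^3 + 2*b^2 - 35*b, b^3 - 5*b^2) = b^2 - 5*b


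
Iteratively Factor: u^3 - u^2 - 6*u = (u)*(u^2 - u - 6) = u*(u + 2)*(u - 3)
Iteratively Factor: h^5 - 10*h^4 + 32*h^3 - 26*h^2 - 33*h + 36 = (h - 3)*(h^4 - 7*h^3 + 11*h^2 + 7*h - 12) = (h - 3)*(h - 1)*(h^3 - 6*h^2 + 5*h + 12) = (h - 4)*(h - 3)*(h - 1)*(h^2 - 2*h - 3) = (h - 4)*(h - 3)^2*(h - 1)*(h + 1)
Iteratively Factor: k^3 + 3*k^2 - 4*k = (k)*(k^2 + 3*k - 4) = k*(k - 1)*(k + 4)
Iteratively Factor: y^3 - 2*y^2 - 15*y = (y - 5)*(y^2 + 3*y) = (y - 5)*(y + 3)*(y)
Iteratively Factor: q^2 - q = (q)*(q - 1)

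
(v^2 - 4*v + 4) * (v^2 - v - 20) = v^4 - 5*v^3 - 12*v^2 + 76*v - 80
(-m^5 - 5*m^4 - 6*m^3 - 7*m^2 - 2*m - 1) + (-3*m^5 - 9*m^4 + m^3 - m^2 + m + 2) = -4*m^5 - 14*m^4 - 5*m^3 - 8*m^2 - m + 1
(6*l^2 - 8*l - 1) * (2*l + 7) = 12*l^3 + 26*l^2 - 58*l - 7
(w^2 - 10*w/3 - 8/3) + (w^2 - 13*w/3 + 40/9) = 2*w^2 - 23*w/3 + 16/9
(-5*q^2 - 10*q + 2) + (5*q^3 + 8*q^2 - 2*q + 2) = 5*q^3 + 3*q^2 - 12*q + 4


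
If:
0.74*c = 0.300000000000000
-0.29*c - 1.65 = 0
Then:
No Solution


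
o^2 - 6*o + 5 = (o - 5)*(o - 1)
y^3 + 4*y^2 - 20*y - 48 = (y - 4)*(y + 2)*(y + 6)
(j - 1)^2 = j^2 - 2*j + 1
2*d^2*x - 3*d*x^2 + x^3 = x*(-2*d + x)*(-d + x)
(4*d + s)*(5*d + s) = 20*d^2 + 9*d*s + s^2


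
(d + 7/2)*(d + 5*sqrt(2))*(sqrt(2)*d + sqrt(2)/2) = sqrt(2)*d^3 + 4*sqrt(2)*d^2 + 10*d^2 + 7*sqrt(2)*d/4 + 40*d + 35/2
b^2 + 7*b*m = b*(b + 7*m)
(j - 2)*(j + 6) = j^2 + 4*j - 12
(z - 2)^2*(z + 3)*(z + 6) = z^4 + 5*z^3 - 14*z^2 - 36*z + 72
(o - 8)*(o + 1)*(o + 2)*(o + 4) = o^4 - o^3 - 42*o^2 - 104*o - 64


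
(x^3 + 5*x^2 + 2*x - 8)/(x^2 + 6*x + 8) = x - 1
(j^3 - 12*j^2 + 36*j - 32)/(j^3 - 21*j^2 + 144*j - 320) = (j^2 - 4*j + 4)/(j^2 - 13*j + 40)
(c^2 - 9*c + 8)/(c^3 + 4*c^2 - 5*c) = (c - 8)/(c*(c + 5))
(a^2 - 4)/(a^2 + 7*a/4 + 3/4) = 4*(a^2 - 4)/(4*a^2 + 7*a + 3)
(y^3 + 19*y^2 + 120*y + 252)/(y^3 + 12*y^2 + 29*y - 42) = (y + 6)/(y - 1)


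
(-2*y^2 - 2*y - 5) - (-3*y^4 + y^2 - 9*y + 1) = 3*y^4 - 3*y^2 + 7*y - 6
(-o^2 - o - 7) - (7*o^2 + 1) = -8*o^2 - o - 8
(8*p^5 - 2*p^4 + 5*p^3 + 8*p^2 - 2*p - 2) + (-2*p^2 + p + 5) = 8*p^5 - 2*p^4 + 5*p^3 + 6*p^2 - p + 3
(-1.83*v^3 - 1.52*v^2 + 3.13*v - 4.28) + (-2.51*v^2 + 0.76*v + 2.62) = -1.83*v^3 - 4.03*v^2 + 3.89*v - 1.66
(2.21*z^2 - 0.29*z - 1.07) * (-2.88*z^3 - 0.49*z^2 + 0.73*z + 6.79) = -6.3648*z^5 - 0.2477*z^4 + 4.837*z^3 + 15.3185*z^2 - 2.7502*z - 7.2653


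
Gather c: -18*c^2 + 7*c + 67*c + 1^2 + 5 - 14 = -18*c^2 + 74*c - 8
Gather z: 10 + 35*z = 35*z + 10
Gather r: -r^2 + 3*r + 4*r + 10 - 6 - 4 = -r^2 + 7*r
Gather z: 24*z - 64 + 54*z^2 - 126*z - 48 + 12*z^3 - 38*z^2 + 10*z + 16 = 12*z^3 + 16*z^2 - 92*z - 96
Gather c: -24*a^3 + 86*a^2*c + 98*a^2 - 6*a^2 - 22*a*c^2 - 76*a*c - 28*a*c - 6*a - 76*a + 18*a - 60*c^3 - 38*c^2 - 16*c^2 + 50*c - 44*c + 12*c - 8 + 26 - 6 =-24*a^3 + 92*a^2 - 64*a - 60*c^3 + c^2*(-22*a - 54) + c*(86*a^2 - 104*a + 18) + 12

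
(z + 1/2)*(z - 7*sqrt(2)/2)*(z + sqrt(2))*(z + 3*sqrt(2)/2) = z^4 - sqrt(2)*z^3 + z^3/2 - 29*z^2/2 - sqrt(2)*z^2/2 - 21*sqrt(2)*z/2 - 29*z/4 - 21*sqrt(2)/4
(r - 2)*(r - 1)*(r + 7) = r^3 + 4*r^2 - 19*r + 14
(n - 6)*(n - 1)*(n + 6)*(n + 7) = n^4 + 6*n^3 - 43*n^2 - 216*n + 252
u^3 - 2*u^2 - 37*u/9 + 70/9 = (u - 7/3)*(u - 5/3)*(u + 2)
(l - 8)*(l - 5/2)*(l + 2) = l^3 - 17*l^2/2 - l + 40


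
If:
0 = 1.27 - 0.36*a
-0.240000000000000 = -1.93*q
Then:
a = 3.53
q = 0.12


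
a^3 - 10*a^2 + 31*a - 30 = (a - 5)*(a - 3)*(a - 2)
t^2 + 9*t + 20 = (t + 4)*(t + 5)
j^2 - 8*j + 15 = (j - 5)*(j - 3)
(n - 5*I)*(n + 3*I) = n^2 - 2*I*n + 15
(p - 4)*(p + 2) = p^2 - 2*p - 8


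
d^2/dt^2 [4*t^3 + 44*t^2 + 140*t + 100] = 24*t + 88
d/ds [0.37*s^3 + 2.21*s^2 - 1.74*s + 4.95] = 1.11*s^2 + 4.42*s - 1.74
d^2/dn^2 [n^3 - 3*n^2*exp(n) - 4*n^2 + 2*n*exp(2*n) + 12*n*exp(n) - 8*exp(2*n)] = -3*n^2*exp(n) + 8*n*exp(2*n) + 6*n - 24*exp(2*n) + 18*exp(n) - 8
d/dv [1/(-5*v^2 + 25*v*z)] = (2*v/5 - z)/(v^2*(v - 5*z)^2)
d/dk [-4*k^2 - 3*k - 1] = -8*k - 3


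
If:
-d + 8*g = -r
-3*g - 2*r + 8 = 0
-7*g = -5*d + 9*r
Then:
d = 20/3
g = 16/39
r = 44/13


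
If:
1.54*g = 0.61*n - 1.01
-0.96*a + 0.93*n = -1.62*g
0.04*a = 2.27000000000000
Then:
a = 56.75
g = 13.34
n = 35.34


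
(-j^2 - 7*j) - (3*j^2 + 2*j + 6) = -4*j^2 - 9*j - 6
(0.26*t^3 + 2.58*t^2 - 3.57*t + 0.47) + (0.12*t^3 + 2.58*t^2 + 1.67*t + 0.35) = 0.38*t^3 + 5.16*t^2 - 1.9*t + 0.82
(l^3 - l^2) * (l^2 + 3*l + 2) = l^5 + 2*l^4 - l^3 - 2*l^2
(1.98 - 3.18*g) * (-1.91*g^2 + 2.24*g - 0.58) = 6.0738*g^3 - 10.905*g^2 + 6.2796*g - 1.1484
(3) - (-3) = 6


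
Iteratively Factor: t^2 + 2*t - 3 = (t - 1)*(t + 3)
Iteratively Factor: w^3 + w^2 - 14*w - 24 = (w - 4)*(w^2 + 5*w + 6) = (w - 4)*(w + 2)*(w + 3)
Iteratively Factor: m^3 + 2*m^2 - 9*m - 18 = (m + 3)*(m^2 - m - 6) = (m + 2)*(m + 3)*(m - 3)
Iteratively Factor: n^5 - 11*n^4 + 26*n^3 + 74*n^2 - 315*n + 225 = (n + 3)*(n^4 - 14*n^3 + 68*n^2 - 130*n + 75) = (n - 1)*(n + 3)*(n^3 - 13*n^2 + 55*n - 75) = (n - 3)*(n - 1)*(n + 3)*(n^2 - 10*n + 25) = (n - 5)*(n - 3)*(n - 1)*(n + 3)*(n - 5)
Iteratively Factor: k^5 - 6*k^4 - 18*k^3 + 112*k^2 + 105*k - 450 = (k + 3)*(k^4 - 9*k^3 + 9*k^2 + 85*k - 150) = (k - 2)*(k + 3)*(k^3 - 7*k^2 - 5*k + 75) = (k - 2)*(k + 3)^2*(k^2 - 10*k + 25) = (k - 5)*(k - 2)*(k + 3)^2*(k - 5)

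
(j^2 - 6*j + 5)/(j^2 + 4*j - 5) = (j - 5)/(j + 5)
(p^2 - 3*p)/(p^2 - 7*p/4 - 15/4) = 4*p/(4*p + 5)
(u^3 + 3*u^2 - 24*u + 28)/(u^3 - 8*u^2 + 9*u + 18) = (u^3 + 3*u^2 - 24*u + 28)/(u^3 - 8*u^2 + 9*u + 18)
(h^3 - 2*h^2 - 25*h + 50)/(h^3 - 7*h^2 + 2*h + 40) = (h^2 + 3*h - 10)/(h^2 - 2*h - 8)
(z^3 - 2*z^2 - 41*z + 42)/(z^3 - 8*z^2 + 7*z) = (z + 6)/z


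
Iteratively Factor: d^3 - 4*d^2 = (d - 4)*(d^2) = d*(d - 4)*(d)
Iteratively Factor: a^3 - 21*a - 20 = (a + 4)*(a^2 - 4*a - 5) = (a - 5)*(a + 4)*(a + 1)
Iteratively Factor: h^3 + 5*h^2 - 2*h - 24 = (h + 4)*(h^2 + h - 6) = (h + 3)*(h + 4)*(h - 2)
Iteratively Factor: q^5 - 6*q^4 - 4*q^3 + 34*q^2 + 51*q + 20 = (q - 4)*(q^4 - 2*q^3 - 12*q^2 - 14*q - 5) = (q - 4)*(q + 1)*(q^3 - 3*q^2 - 9*q - 5) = (q - 5)*(q - 4)*(q + 1)*(q^2 + 2*q + 1) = (q - 5)*(q - 4)*(q + 1)^2*(q + 1)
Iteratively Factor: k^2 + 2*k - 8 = (k + 4)*(k - 2)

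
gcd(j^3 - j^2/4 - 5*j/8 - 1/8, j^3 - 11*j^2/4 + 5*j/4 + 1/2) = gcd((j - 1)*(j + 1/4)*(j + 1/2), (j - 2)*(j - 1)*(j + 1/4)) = j^2 - 3*j/4 - 1/4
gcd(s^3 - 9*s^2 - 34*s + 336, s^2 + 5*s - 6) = s + 6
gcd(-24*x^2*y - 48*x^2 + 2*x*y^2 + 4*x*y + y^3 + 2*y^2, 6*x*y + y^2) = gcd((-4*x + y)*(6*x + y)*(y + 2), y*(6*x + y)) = 6*x + y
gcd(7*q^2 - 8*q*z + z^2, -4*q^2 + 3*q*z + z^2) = -q + z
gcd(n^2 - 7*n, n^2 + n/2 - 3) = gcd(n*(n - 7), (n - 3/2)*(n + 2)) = 1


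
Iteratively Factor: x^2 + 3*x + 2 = (x + 1)*(x + 2)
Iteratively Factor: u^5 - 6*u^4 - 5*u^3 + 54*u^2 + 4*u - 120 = (u - 5)*(u^4 - u^3 - 10*u^2 + 4*u + 24) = (u - 5)*(u + 2)*(u^3 - 3*u^2 - 4*u + 12) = (u - 5)*(u - 2)*(u + 2)*(u^2 - u - 6) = (u - 5)*(u - 3)*(u - 2)*(u + 2)*(u + 2)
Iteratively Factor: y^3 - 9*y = (y + 3)*(y^2 - 3*y) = y*(y + 3)*(y - 3)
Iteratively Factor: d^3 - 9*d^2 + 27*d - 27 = (d - 3)*(d^2 - 6*d + 9) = (d - 3)^2*(d - 3)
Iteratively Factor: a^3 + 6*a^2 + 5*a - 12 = (a - 1)*(a^2 + 7*a + 12) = (a - 1)*(a + 4)*(a + 3)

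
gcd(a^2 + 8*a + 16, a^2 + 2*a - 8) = a + 4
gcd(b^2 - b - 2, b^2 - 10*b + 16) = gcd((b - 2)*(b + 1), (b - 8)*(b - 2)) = b - 2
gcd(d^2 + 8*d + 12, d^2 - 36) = d + 6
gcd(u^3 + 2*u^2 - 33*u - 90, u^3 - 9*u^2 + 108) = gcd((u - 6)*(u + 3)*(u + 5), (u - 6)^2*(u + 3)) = u^2 - 3*u - 18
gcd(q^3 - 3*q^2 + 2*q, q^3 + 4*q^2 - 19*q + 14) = q^2 - 3*q + 2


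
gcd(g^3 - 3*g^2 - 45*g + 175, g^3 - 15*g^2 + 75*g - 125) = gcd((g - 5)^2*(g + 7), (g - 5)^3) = g^2 - 10*g + 25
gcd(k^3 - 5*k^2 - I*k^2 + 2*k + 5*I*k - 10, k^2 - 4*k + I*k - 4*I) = k + I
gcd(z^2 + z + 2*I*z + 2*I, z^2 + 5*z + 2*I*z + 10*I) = z + 2*I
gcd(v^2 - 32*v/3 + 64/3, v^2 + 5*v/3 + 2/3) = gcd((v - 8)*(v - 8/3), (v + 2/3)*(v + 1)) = 1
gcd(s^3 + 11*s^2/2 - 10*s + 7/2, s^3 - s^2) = s - 1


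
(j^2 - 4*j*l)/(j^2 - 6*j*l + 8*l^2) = j/(j - 2*l)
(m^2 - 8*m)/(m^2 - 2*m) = (m - 8)/(m - 2)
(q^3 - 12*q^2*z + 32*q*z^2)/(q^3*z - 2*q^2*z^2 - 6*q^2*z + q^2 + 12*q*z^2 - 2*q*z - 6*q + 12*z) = q*(q^2 - 12*q*z + 32*z^2)/(q^3*z - 2*q^2*z^2 - 6*q^2*z + q^2 + 12*q*z^2 - 2*q*z - 6*q + 12*z)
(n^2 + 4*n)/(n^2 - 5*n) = (n + 4)/(n - 5)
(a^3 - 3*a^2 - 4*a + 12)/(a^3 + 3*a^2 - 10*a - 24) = (a - 2)/(a + 4)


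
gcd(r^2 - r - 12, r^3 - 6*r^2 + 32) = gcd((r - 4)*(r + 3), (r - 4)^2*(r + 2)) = r - 4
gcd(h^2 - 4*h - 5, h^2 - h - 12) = 1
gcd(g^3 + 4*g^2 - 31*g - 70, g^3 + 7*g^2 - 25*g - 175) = g^2 + 2*g - 35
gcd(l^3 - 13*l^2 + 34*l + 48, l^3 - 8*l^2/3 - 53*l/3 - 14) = l^2 - 5*l - 6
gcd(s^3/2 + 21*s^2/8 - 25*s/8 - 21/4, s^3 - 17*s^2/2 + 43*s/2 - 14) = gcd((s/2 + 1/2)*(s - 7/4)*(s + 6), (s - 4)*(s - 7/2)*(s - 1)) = 1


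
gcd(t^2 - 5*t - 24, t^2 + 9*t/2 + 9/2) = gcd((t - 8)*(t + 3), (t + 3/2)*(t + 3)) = t + 3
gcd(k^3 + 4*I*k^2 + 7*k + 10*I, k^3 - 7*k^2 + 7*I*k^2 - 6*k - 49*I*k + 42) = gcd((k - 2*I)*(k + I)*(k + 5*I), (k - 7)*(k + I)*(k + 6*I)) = k + I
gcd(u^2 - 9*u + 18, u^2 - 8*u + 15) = u - 3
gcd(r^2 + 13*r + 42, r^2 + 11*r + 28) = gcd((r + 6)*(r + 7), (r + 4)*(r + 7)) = r + 7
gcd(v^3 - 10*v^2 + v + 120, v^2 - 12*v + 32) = v - 8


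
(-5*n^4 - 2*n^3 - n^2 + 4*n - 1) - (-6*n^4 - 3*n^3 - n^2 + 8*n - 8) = n^4 + n^3 - 4*n + 7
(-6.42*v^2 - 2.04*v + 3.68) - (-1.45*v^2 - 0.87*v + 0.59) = -4.97*v^2 - 1.17*v + 3.09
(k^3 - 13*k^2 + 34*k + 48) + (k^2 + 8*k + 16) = k^3 - 12*k^2 + 42*k + 64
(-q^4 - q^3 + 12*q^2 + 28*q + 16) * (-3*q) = 3*q^5 + 3*q^4 - 36*q^3 - 84*q^2 - 48*q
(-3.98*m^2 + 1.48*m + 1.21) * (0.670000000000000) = -2.6666*m^2 + 0.9916*m + 0.8107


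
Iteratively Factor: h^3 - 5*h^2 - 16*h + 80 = (h - 5)*(h^2 - 16) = (h - 5)*(h + 4)*(h - 4)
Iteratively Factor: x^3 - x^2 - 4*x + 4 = (x - 2)*(x^2 + x - 2) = (x - 2)*(x - 1)*(x + 2)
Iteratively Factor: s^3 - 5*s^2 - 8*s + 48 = (s + 3)*(s^2 - 8*s + 16) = (s - 4)*(s + 3)*(s - 4)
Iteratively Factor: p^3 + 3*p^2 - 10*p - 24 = (p - 3)*(p^2 + 6*p + 8) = (p - 3)*(p + 4)*(p + 2)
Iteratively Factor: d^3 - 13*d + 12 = (d + 4)*(d^2 - 4*d + 3) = (d - 3)*(d + 4)*(d - 1)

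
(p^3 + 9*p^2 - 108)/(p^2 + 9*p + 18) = (p^2 + 3*p - 18)/(p + 3)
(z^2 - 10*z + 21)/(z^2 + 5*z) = (z^2 - 10*z + 21)/(z*(z + 5))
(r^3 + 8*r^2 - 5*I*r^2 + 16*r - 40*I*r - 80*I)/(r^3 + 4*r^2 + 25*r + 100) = (r + 4)/(r + 5*I)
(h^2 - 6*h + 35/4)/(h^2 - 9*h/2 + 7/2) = (h - 5/2)/(h - 1)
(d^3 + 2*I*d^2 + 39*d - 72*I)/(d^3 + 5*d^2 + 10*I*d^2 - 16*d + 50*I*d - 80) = (d^2 - 6*I*d - 9)/(d^2 + d*(5 + 2*I) + 10*I)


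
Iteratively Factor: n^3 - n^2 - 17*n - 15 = (n - 5)*(n^2 + 4*n + 3) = (n - 5)*(n + 3)*(n + 1)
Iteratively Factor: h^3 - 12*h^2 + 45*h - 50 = (h - 5)*(h^2 - 7*h + 10) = (h - 5)*(h - 2)*(h - 5)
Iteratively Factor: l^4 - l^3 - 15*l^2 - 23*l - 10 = (l + 1)*(l^3 - 2*l^2 - 13*l - 10) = (l - 5)*(l + 1)*(l^2 + 3*l + 2) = (l - 5)*(l + 1)^2*(l + 2)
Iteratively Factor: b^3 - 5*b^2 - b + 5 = (b - 5)*(b^2 - 1) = (b - 5)*(b - 1)*(b + 1)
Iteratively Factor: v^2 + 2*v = (v)*(v + 2)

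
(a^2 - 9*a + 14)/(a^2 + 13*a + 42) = (a^2 - 9*a + 14)/(a^2 + 13*a + 42)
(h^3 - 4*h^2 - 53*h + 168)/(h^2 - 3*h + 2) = (h^3 - 4*h^2 - 53*h + 168)/(h^2 - 3*h + 2)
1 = 1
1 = 1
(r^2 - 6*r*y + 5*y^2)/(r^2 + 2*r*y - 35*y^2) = (r - y)/(r + 7*y)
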